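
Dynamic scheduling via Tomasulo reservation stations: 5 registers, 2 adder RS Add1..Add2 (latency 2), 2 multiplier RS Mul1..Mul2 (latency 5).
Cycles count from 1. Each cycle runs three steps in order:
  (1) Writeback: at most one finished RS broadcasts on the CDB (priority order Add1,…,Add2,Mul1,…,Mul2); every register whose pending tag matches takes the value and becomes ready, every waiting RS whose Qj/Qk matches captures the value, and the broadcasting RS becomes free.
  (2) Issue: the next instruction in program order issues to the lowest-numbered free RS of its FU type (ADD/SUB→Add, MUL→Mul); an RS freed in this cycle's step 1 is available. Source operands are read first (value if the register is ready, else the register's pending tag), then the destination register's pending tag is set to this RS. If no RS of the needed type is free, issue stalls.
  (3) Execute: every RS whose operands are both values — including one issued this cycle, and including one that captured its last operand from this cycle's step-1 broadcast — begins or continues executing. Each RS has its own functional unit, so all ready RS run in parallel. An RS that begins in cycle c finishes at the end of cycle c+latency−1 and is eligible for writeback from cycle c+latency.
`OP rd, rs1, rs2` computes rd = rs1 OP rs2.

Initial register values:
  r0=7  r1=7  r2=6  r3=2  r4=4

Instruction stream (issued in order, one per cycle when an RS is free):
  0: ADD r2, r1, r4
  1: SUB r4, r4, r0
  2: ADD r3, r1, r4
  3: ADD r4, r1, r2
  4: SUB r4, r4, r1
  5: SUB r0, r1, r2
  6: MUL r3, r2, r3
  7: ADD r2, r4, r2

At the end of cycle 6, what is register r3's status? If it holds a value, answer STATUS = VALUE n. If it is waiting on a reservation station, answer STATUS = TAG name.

cycle 1: issue ADD r2<-Add1 // r0:7,r1:7,r2:Add1,r3:2,r4:4
cycle 2: issue SUB r4<-Add2 // r0:7,r1:7,r2:Add1,r3:2,r4:Add2
cycle 3: CDB Add1=11; issue ADD r3<-Add1 // r0:7,r1:7,r2:11,r3:Add1,r4:Add2
cycle 4: CDB Add2=-3; issue ADD r4<-Add2 // r0:7,r1:7,r2:11,r3:Add1,r4:Add2
cycle 5: stall // r0:7,r1:7,r2:11,r3:Add1,r4:Add2
cycle 6: CDB Add1=4; issue SUB r4<-Add1 // r0:7,r1:7,r2:11,r3:4,r4:Add1

STATUS = VALUE 4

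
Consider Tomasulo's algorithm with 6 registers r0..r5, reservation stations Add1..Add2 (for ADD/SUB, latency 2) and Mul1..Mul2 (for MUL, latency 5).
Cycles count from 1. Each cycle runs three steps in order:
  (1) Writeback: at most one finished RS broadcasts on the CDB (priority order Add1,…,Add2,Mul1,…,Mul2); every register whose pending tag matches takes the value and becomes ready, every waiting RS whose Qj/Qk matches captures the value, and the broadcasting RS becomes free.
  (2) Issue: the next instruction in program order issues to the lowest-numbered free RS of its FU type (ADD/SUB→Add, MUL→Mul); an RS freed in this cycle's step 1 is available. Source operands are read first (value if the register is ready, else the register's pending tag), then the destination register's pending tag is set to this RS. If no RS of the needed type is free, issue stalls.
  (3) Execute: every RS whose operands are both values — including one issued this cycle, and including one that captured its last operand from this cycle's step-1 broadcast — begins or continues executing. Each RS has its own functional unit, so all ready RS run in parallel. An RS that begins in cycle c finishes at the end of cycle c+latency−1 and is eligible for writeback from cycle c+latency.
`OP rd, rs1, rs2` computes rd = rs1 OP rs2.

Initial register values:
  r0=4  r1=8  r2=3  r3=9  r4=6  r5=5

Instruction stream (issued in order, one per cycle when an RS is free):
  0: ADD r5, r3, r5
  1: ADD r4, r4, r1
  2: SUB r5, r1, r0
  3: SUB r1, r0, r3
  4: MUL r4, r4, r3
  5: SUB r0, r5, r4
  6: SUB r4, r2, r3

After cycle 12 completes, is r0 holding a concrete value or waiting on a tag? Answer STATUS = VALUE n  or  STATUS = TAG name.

STATUS = VALUE -122

c1: issue ADD r5<-Add1 | r0:4,r1:8,r2:3,r3:9,r4:6,r5:Add1
c2: issue ADD r4<-Add2 | r0:4,r1:8,r2:3,r3:9,r4:Add2,r5:Add1
c3: CDB Add1=14; issue SUB r5<-Add1 | r0:4,r1:8,r2:3,r3:9,r4:Add2,r5:Add1
c4: CDB Add2=14; issue SUB r1<-Add2 | r0:4,r1:Add2,r2:3,r3:9,r4:14,r5:Add1
c5: CDB Add1=4; issue MUL r4<-Mul1 | r0:4,r1:Add2,r2:3,r3:9,r4:Mul1,r5:4
c6: CDB Add2=-5; issue SUB r0<-Add1 | r0:Add1,r1:-5,r2:3,r3:9,r4:Mul1,r5:4
c7: issue SUB r4<-Add2 | r0:Add1,r1:-5,r2:3,r3:9,r4:Add2,r5:4
c8: - | r0:Add1,r1:-5,r2:3,r3:9,r4:Add2,r5:4
c9: CDB Add2=-6 | r0:Add1,r1:-5,r2:3,r3:9,r4:-6,r5:4
c10: CDB Mul1=126 | r0:Add1,r1:-5,r2:3,r3:9,r4:-6,r5:4
c11: - | r0:Add1,r1:-5,r2:3,r3:9,r4:-6,r5:4
c12: CDB Add1=-122 | r0:-122,r1:-5,r2:3,r3:9,r4:-6,r5:4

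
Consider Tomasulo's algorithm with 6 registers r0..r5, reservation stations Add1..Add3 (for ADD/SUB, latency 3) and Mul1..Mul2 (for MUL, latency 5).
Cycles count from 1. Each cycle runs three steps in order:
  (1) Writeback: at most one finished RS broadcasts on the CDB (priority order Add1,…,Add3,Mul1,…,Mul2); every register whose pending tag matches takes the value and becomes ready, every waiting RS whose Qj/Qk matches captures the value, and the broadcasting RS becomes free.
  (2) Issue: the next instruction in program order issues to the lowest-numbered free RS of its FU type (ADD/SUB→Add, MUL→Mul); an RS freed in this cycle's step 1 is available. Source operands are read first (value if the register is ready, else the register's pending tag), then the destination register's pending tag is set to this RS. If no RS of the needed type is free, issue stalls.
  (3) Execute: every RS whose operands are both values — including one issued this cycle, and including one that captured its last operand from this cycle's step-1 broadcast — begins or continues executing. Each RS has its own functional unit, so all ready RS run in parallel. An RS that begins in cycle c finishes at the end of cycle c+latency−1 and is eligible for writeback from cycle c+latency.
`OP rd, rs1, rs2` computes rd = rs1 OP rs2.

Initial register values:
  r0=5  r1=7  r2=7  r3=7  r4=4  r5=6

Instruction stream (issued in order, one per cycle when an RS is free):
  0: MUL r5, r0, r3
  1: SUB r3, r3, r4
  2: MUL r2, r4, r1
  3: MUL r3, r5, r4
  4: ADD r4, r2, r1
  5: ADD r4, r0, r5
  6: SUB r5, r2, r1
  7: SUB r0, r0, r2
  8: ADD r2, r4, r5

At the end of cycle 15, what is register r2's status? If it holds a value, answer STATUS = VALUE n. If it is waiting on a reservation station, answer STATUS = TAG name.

c1: issue MUL r5<-Mul1 | r0:5,r1:7,r2:7,r3:7,r4:4,r5:Mul1
c2: issue SUB r3<-Add1 | r0:5,r1:7,r2:7,r3:Add1,r4:4,r5:Mul1
c3: issue MUL r2<-Mul2 | r0:5,r1:7,r2:Mul2,r3:Add1,r4:4,r5:Mul1
c4: stall | r0:5,r1:7,r2:Mul2,r3:Add1,r4:4,r5:Mul1
c5: CDB Add1=3; stall | r0:5,r1:7,r2:Mul2,r3:3,r4:4,r5:Mul1
c6: CDB Mul1=35; issue MUL r3<-Mul1 | r0:5,r1:7,r2:Mul2,r3:Mul1,r4:4,r5:35
c7: issue ADD r4<-Add1 | r0:5,r1:7,r2:Mul2,r3:Mul1,r4:Add1,r5:35
c8: CDB Mul2=28; issue ADD r4<-Add2 | r0:5,r1:7,r2:28,r3:Mul1,r4:Add2,r5:35
c9: issue SUB r5<-Add3 | r0:5,r1:7,r2:28,r3:Mul1,r4:Add2,r5:Add3
c10: stall | r0:5,r1:7,r2:28,r3:Mul1,r4:Add2,r5:Add3
c11: CDB Add1=35; issue SUB r0<-Add1 | r0:Add1,r1:7,r2:28,r3:Mul1,r4:Add2,r5:Add3
c12: CDB Add2=40; issue ADD r2<-Add2 | r0:Add1,r1:7,r2:Add2,r3:Mul1,r4:40,r5:Add3
c13: CDB Add3=21 | r0:Add1,r1:7,r2:Add2,r3:Mul1,r4:40,r5:21
c14: CDB Add1=-23 | r0:-23,r1:7,r2:Add2,r3:Mul1,r4:40,r5:21
c15: CDB Mul1=140 | r0:-23,r1:7,r2:Add2,r3:140,r4:40,r5:21

STATUS = TAG Add2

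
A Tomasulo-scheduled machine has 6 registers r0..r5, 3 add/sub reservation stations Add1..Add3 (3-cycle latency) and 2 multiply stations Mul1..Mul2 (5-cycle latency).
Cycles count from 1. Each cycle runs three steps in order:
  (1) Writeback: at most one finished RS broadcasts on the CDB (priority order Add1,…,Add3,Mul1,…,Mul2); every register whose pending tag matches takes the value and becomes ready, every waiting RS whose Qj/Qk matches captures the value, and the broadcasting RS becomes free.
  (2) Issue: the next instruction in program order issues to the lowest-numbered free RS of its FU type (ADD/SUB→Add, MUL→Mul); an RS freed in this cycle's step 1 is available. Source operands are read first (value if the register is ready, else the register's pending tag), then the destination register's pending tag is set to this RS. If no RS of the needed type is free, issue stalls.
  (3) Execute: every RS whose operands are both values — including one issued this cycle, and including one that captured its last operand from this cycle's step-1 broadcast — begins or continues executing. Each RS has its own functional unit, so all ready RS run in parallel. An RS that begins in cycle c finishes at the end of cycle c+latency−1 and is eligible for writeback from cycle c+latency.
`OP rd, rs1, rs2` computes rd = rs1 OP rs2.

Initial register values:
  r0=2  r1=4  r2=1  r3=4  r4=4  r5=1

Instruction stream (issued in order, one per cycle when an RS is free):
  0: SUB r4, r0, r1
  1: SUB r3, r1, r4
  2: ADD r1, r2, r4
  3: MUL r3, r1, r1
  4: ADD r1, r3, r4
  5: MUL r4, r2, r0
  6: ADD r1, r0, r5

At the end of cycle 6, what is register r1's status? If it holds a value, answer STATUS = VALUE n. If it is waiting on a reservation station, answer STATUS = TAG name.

STATUS = TAG Add1

cycle 1: issue SUB r4<-Add1 // r0:2,r1:4,r2:1,r3:4,r4:Add1,r5:1
cycle 2: issue SUB r3<-Add2 // r0:2,r1:4,r2:1,r3:Add2,r4:Add1,r5:1
cycle 3: issue ADD r1<-Add3 // r0:2,r1:Add3,r2:1,r3:Add2,r4:Add1,r5:1
cycle 4: CDB Add1=-2; issue MUL r3<-Mul1 // r0:2,r1:Add3,r2:1,r3:Mul1,r4:-2,r5:1
cycle 5: issue ADD r1<-Add1 // r0:2,r1:Add1,r2:1,r3:Mul1,r4:-2,r5:1
cycle 6: issue MUL r4<-Mul2 // r0:2,r1:Add1,r2:1,r3:Mul1,r4:Mul2,r5:1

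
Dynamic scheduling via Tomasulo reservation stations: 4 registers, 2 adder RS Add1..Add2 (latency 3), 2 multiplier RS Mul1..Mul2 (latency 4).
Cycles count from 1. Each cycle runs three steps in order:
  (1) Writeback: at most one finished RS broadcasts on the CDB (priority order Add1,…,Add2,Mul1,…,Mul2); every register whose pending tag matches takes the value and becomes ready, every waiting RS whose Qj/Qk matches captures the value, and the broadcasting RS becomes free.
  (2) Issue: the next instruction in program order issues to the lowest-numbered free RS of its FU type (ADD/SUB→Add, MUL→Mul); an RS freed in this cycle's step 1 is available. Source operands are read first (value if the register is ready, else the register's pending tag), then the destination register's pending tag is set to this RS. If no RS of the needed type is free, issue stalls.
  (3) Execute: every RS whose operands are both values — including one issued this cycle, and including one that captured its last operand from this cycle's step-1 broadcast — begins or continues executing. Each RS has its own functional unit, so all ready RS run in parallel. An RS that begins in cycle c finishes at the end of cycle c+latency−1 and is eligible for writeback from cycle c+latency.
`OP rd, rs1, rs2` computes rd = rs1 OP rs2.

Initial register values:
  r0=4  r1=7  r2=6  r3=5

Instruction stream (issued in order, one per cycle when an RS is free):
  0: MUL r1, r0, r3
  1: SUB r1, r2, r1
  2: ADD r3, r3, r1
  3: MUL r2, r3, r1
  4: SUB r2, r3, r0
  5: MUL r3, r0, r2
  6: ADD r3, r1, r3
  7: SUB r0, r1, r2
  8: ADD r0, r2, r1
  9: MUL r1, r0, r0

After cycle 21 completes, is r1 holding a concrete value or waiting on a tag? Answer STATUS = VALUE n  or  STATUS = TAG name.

cycle 1: issue MUL r1<-Mul1 // r0:4,r1:Mul1,r2:6,r3:5
cycle 2: issue SUB r1<-Add1 // r0:4,r1:Add1,r2:6,r3:5
cycle 3: issue ADD r3<-Add2 // r0:4,r1:Add1,r2:6,r3:Add2
cycle 4: issue MUL r2<-Mul2 // r0:4,r1:Add1,r2:Mul2,r3:Add2
cycle 5: CDB Mul1=20; stall // r0:4,r1:Add1,r2:Mul2,r3:Add2
cycle 6: stall // r0:4,r1:Add1,r2:Mul2,r3:Add2
cycle 7: stall // r0:4,r1:Add1,r2:Mul2,r3:Add2
cycle 8: CDB Add1=-14; issue SUB r2<-Add1 // r0:4,r1:-14,r2:Add1,r3:Add2
cycle 9: issue MUL r3<-Mul1 // r0:4,r1:-14,r2:Add1,r3:Mul1
cycle 10: stall // r0:4,r1:-14,r2:Add1,r3:Mul1
cycle 11: CDB Add2=-9; issue ADD r3<-Add2 // r0:4,r1:-14,r2:Add1,r3:Add2
cycle 12: stall // r0:4,r1:-14,r2:Add1,r3:Add2
cycle 13: stall // r0:4,r1:-14,r2:Add1,r3:Add2
cycle 14: CDB Add1=-13; issue SUB r0<-Add1 // r0:Add1,r1:-14,r2:-13,r3:Add2
cycle 15: CDB Mul2=126; stall // r0:Add1,r1:-14,r2:-13,r3:Add2
cycle 16: stall // r0:Add1,r1:-14,r2:-13,r3:Add2
cycle 17: CDB Add1=-1; issue ADD r0<-Add1 // r0:Add1,r1:-14,r2:-13,r3:Add2
cycle 18: CDB Mul1=-52; issue MUL r1<-Mul1 // r0:Add1,r1:Mul1,r2:-13,r3:Add2
cycle 19: - // r0:Add1,r1:Mul1,r2:-13,r3:Add2
cycle 20: CDB Add1=-27 // r0:-27,r1:Mul1,r2:-13,r3:Add2
cycle 21: CDB Add2=-66 // r0:-27,r1:Mul1,r2:-13,r3:-66

STATUS = TAG Mul1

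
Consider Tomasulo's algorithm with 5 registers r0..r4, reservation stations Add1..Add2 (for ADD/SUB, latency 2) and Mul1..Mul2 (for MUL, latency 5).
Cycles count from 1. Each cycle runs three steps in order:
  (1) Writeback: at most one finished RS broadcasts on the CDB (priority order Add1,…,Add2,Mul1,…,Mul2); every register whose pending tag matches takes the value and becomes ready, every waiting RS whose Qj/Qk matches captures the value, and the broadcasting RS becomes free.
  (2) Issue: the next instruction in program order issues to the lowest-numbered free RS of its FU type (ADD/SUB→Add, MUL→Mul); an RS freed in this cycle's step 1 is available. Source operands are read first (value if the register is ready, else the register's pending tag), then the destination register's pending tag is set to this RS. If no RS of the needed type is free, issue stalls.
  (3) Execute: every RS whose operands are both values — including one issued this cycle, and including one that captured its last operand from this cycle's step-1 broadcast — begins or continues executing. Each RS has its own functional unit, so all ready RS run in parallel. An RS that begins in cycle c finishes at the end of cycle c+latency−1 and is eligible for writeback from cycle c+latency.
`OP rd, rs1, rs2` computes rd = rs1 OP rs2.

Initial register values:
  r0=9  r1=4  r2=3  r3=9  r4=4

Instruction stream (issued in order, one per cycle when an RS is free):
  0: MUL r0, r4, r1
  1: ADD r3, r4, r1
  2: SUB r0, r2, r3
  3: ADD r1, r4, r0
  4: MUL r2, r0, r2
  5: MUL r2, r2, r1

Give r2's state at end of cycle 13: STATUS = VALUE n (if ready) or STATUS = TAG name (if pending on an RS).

STATUS = TAG Mul1

c1: issue MUL r0<-Mul1 | r0:Mul1,r1:4,r2:3,r3:9,r4:4
c2: issue ADD r3<-Add1 | r0:Mul1,r1:4,r2:3,r3:Add1,r4:4
c3: issue SUB r0<-Add2 | r0:Add2,r1:4,r2:3,r3:Add1,r4:4
c4: CDB Add1=8; issue ADD r1<-Add1 | r0:Add2,r1:Add1,r2:3,r3:8,r4:4
c5: issue MUL r2<-Mul2 | r0:Add2,r1:Add1,r2:Mul2,r3:8,r4:4
c6: CDB Add2=-5; stall | r0:-5,r1:Add1,r2:Mul2,r3:8,r4:4
c7: CDB Mul1=16; issue MUL r2<-Mul1 | r0:-5,r1:Add1,r2:Mul1,r3:8,r4:4
c8: CDB Add1=-1 | r0:-5,r1:-1,r2:Mul1,r3:8,r4:4
c9: - | r0:-5,r1:-1,r2:Mul1,r3:8,r4:4
c10: - | r0:-5,r1:-1,r2:Mul1,r3:8,r4:4
c11: CDB Mul2=-15 | r0:-5,r1:-1,r2:Mul1,r3:8,r4:4
c12: - | r0:-5,r1:-1,r2:Mul1,r3:8,r4:4
c13: - | r0:-5,r1:-1,r2:Mul1,r3:8,r4:4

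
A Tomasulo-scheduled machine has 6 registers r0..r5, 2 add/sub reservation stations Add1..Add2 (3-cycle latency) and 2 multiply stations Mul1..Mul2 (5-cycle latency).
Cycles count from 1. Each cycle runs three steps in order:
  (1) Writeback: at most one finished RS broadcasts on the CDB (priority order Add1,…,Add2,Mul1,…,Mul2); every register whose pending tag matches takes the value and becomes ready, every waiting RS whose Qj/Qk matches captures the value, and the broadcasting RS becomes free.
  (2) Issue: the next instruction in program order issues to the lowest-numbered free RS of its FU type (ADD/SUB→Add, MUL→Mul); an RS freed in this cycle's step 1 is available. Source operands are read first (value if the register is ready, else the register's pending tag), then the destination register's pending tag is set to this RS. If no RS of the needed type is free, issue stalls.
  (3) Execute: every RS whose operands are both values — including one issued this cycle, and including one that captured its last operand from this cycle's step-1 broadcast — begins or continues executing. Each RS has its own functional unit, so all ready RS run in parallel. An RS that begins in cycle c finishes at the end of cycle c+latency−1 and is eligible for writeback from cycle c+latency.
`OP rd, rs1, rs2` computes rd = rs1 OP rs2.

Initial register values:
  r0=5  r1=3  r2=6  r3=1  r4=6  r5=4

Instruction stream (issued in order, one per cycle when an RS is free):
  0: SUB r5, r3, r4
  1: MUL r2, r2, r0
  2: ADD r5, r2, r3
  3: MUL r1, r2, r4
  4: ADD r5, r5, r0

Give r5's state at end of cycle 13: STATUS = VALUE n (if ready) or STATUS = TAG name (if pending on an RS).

STATUS = VALUE 36

cycle 1: issue SUB r5<-Add1 // r0:5,r1:3,r2:6,r3:1,r4:6,r5:Add1
cycle 2: issue MUL r2<-Mul1 // r0:5,r1:3,r2:Mul1,r3:1,r4:6,r5:Add1
cycle 3: issue ADD r5<-Add2 // r0:5,r1:3,r2:Mul1,r3:1,r4:6,r5:Add2
cycle 4: CDB Add1=-5; issue MUL r1<-Mul2 // r0:5,r1:Mul2,r2:Mul1,r3:1,r4:6,r5:Add2
cycle 5: issue ADD r5<-Add1 // r0:5,r1:Mul2,r2:Mul1,r3:1,r4:6,r5:Add1
cycle 6: - // r0:5,r1:Mul2,r2:Mul1,r3:1,r4:6,r5:Add1
cycle 7: CDB Mul1=30 // r0:5,r1:Mul2,r2:30,r3:1,r4:6,r5:Add1
cycle 8: - // r0:5,r1:Mul2,r2:30,r3:1,r4:6,r5:Add1
cycle 9: - // r0:5,r1:Mul2,r2:30,r3:1,r4:6,r5:Add1
cycle 10: CDB Add2=31 // r0:5,r1:Mul2,r2:30,r3:1,r4:6,r5:Add1
cycle 11: - // r0:5,r1:Mul2,r2:30,r3:1,r4:6,r5:Add1
cycle 12: CDB Mul2=180 // r0:5,r1:180,r2:30,r3:1,r4:6,r5:Add1
cycle 13: CDB Add1=36 // r0:5,r1:180,r2:30,r3:1,r4:6,r5:36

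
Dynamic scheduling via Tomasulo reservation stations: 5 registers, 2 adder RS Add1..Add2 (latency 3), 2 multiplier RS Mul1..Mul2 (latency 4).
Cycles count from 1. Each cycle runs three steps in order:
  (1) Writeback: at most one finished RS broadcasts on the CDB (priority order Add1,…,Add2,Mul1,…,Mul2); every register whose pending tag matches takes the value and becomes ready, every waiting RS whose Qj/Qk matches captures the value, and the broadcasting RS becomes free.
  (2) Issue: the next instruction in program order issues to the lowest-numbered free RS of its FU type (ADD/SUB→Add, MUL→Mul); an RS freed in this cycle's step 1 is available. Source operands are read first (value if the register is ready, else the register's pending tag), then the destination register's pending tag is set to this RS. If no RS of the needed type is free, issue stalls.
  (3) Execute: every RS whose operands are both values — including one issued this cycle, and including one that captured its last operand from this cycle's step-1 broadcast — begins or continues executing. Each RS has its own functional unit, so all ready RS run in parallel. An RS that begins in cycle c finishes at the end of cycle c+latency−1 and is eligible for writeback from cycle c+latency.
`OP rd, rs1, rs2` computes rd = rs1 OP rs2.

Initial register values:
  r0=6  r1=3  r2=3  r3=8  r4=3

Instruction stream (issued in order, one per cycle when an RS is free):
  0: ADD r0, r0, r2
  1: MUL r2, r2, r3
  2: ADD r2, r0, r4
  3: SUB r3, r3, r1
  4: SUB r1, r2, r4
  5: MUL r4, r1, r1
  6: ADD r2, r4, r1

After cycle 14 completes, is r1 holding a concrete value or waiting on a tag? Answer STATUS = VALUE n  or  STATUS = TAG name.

STATUS = VALUE 9

cycle 1: issue ADD r0<-Add1 // r0:Add1,r1:3,r2:3,r3:8,r4:3
cycle 2: issue MUL r2<-Mul1 // r0:Add1,r1:3,r2:Mul1,r3:8,r4:3
cycle 3: issue ADD r2<-Add2 // r0:Add1,r1:3,r2:Add2,r3:8,r4:3
cycle 4: CDB Add1=9; issue SUB r3<-Add1 // r0:9,r1:3,r2:Add2,r3:Add1,r4:3
cycle 5: stall // r0:9,r1:3,r2:Add2,r3:Add1,r4:3
cycle 6: CDB Mul1=24; stall // r0:9,r1:3,r2:Add2,r3:Add1,r4:3
cycle 7: CDB Add1=5; issue SUB r1<-Add1 // r0:9,r1:Add1,r2:Add2,r3:5,r4:3
cycle 8: CDB Add2=12; issue MUL r4<-Mul1 // r0:9,r1:Add1,r2:12,r3:5,r4:Mul1
cycle 9: issue ADD r2<-Add2 // r0:9,r1:Add1,r2:Add2,r3:5,r4:Mul1
cycle 10: - // r0:9,r1:Add1,r2:Add2,r3:5,r4:Mul1
cycle 11: CDB Add1=9 // r0:9,r1:9,r2:Add2,r3:5,r4:Mul1
cycle 12: - // r0:9,r1:9,r2:Add2,r3:5,r4:Mul1
cycle 13: - // r0:9,r1:9,r2:Add2,r3:5,r4:Mul1
cycle 14: - // r0:9,r1:9,r2:Add2,r3:5,r4:Mul1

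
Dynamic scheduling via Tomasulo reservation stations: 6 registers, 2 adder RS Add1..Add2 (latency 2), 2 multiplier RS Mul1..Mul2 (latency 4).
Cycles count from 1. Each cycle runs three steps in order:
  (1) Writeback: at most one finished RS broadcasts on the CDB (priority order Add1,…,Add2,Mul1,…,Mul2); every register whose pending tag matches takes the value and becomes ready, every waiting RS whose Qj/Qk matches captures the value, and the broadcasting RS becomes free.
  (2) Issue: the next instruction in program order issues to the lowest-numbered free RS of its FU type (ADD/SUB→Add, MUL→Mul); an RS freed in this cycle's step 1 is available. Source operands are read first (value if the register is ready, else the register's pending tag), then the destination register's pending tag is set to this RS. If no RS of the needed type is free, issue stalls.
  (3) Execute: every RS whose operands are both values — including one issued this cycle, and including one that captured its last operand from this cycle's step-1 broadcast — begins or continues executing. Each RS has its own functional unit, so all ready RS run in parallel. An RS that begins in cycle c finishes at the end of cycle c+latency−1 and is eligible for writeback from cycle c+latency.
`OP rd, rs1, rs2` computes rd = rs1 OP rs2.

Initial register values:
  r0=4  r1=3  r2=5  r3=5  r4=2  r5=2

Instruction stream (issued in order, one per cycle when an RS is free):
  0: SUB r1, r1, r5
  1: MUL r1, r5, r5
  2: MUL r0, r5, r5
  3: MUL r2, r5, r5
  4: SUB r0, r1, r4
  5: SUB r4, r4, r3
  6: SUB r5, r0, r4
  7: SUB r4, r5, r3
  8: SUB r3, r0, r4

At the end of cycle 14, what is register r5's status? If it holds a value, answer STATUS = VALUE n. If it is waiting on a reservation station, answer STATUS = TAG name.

  c1: issue SUB r1<-Add1  regs: r0:4,r1:Add1,r2:5,r3:5,r4:2,r5:2
  c2: issue MUL r1<-Mul1  regs: r0:4,r1:Mul1,r2:5,r3:5,r4:2,r5:2
  c3: CDB Add1=1; issue MUL r0<-Mul2  regs: r0:Mul2,r1:Mul1,r2:5,r3:5,r4:2,r5:2
  c4: stall  regs: r0:Mul2,r1:Mul1,r2:5,r3:5,r4:2,r5:2
  c5: stall  regs: r0:Mul2,r1:Mul1,r2:5,r3:5,r4:2,r5:2
  c6: CDB Mul1=4; issue MUL r2<-Mul1  regs: r0:Mul2,r1:4,r2:Mul1,r3:5,r4:2,r5:2
  c7: CDB Mul2=4; issue SUB r0<-Add1  regs: r0:Add1,r1:4,r2:Mul1,r3:5,r4:2,r5:2
  c8: issue SUB r4<-Add2  regs: r0:Add1,r1:4,r2:Mul1,r3:5,r4:Add2,r5:2
  c9: CDB Add1=2; issue SUB r5<-Add1  regs: r0:2,r1:4,r2:Mul1,r3:5,r4:Add2,r5:Add1
  c10: CDB Add2=-3; issue SUB r4<-Add2  regs: r0:2,r1:4,r2:Mul1,r3:5,r4:Add2,r5:Add1
  c11: CDB Mul1=4; stall  regs: r0:2,r1:4,r2:4,r3:5,r4:Add2,r5:Add1
  c12: CDB Add1=5; issue SUB r3<-Add1  regs: r0:2,r1:4,r2:4,r3:Add1,r4:Add2,r5:5
  c13: -  regs: r0:2,r1:4,r2:4,r3:Add1,r4:Add2,r5:5
  c14: CDB Add2=0  regs: r0:2,r1:4,r2:4,r3:Add1,r4:0,r5:5

STATUS = VALUE 5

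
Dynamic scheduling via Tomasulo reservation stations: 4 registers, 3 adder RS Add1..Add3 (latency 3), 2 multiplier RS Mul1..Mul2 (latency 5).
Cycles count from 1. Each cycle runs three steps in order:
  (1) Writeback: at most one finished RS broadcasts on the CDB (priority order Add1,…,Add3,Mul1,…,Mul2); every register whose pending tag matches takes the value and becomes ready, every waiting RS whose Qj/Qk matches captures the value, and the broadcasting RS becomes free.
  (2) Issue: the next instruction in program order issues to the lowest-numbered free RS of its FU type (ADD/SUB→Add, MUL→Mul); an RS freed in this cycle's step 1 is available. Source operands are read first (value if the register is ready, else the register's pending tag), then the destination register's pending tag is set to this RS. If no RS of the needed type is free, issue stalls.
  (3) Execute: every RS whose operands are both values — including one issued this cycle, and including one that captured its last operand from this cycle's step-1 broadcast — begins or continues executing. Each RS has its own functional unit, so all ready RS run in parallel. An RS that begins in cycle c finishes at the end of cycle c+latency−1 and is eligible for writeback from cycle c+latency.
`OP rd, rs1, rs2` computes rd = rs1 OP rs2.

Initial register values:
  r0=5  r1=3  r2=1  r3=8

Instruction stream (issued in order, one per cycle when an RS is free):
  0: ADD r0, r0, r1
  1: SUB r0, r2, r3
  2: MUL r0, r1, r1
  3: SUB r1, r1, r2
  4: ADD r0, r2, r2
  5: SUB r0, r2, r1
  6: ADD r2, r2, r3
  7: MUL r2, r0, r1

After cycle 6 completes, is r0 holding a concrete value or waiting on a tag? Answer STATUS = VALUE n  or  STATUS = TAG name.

STATUS = TAG Add3

cycle 1: issue ADD r0<-Add1 // r0:Add1,r1:3,r2:1,r3:8
cycle 2: issue SUB r0<-Add2 // r0:Add2,r1:3,r2:1,r3:8
cycle 3: issue MUL r0<-Mul1 // r0:Mul1,r1:3,r2:1,r3:8
cycle 4: CDB Add1=8; issue SUB r1<-Add1 // r0:Mul1,r1:Add1,r2:1,r3:8
cycle 5: CDB Add2=-7; issue ADD r0<-Add2 // r0:Add2,r1:Add1,r2:1,r3:8
cycle 6: issue SUB r0<-Add3 // r0:Add3,r1:Add1,r2:1,r3:8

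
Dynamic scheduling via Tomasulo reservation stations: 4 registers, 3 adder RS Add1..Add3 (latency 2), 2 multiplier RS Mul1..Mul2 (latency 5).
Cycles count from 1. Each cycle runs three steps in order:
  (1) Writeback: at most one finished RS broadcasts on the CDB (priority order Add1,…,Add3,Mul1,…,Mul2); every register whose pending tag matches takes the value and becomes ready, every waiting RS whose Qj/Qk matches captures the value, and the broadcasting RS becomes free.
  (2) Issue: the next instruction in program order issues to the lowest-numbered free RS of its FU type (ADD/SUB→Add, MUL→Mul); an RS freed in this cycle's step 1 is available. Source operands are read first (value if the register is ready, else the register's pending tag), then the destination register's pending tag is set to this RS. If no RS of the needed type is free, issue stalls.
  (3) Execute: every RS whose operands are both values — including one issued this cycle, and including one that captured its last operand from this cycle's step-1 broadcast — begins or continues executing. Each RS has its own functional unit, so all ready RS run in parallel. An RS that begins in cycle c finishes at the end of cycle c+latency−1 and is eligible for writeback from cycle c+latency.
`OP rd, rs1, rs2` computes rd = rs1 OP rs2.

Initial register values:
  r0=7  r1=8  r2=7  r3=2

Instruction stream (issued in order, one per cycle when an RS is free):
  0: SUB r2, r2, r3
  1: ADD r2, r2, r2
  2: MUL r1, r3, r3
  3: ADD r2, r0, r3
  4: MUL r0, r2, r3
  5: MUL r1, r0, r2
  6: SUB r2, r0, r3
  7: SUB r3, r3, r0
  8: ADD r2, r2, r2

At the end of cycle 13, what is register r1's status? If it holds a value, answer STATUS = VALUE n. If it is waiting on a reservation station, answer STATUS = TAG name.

cycle 1: issue SUB r2<-Add1 // r0:7,r1:8,r2:Add1,r3:2
cycle 2: issue ADD r2<-Add2 // r0:7,r1:8,r2:Add2,r3:2
cycle 3: CDB Add1=5; issue MUL r1<-Mul1 // r0:7,r1:Mul1,r2:Add2,r3:2
cycle 4: issue ADD r2<-Add1 // r0:7,r1:Mul1,r2:Add1,r3:2
cycle 5: CDB Add2=10; issue MUL r0<-Mul2 // r0:Mul2,r1:Mul1,r2:Add1,r3:2
cycle 6: CDB Add1=9; stall // r0:Mul2,r1:Mul1,r2:9,r3:2
cycle 7: stall // r0:Mul2,r1:Mul1,r2:9,r3:2
cycle 8: CDB Mul1=4; issue MUL r1<-Mul1 // r0:Mul2,r1:Mul1,r2:9,r3:2
cycle 9: issue SUB r2<-Add1 // r0:Mul2,r1:Mul1,r2:Add1,r3:2
cycle 10: issue SUB r3<-Add2 // r0:Mul2,r1:Mul1,r2:Add1,r3:Add2
cycle 11: CDB Mul2=18; issue ADD r2<-Add3 // r0:18,r1:Mul1,r2:Add3,r3:Add2
cycle 12: - // r0:18,r1:Mul1,r2:Add3,r3:Add2
cycle 13: CDB Add1=16 // r0:18,r1:Mul1,r2:Add3,r3:Add2

STATUS = TAG Mul1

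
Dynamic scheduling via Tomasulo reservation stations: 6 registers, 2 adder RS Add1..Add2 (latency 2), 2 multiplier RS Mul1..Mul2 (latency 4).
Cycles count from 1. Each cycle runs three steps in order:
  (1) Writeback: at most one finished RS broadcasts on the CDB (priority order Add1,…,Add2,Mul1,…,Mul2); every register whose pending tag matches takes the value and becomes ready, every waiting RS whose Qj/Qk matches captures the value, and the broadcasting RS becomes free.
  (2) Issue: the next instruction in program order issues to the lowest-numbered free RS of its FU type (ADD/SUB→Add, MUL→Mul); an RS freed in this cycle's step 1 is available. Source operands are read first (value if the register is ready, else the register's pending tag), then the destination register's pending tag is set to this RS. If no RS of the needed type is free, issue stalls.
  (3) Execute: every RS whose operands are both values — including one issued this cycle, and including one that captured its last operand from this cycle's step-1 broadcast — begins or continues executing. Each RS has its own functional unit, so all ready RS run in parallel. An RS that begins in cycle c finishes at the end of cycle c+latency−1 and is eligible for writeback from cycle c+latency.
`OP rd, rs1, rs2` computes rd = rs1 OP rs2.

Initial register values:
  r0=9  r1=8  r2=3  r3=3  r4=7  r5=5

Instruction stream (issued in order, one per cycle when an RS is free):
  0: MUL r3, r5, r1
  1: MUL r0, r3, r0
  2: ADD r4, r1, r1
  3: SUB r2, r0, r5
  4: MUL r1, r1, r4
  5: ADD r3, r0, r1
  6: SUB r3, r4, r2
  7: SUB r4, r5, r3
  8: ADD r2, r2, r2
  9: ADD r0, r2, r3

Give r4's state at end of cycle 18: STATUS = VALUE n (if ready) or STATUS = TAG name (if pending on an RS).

STATUS = TAG Add2

  c1: issue MUL r3<-Mul1  regs: r0:9,r1:8,r2:3,r3:Mul1,r4:7,r5:5
  c2: issue MUL r0<-Mul2  regs: r0:Mul2,r1:8,r2:3,r3:Mul1,r4:7,r5:5
  c3: issue ADD r4<-Add1  regs: r0:Mul2,r1:8,r2:3,r3:Mul1,r4:Add1,r5:5
  c4: issue SUB r2<-Add2  regs: r0:Mul2,r1:8,r2:Add2,r3:Mul1,r4:Add1,r5:5
  c5: CDB Add1=16; stall  regs: r0:Mul2,r1:8,r2:Add2,r3:Mul1,r4:16,r5:5
  c6: CDB Mul1=40; issue MUL r1<-Mul1  regs: r0:Mul2,r1:Mul1,r2:Add2,r3:40,r4:16,r5:5
  c7: issue ADD r3<-Add1  regs: r0:Mul2,r1:Mul1,r2:Add2,r3:Add1,r4:16,r5:5
  c8: stall  regs: r0:Mul2,r1:Mul1,r2:Add2,r3:Add1,r4:16,r5:5
  c9: stall  regs: r0:Mul2,r1:Mul1,r2:Add2,r3:Add1,r4:16,r5:5
  c10: CDB Mul1=128; stall  regs: r0:Mul2,r1:128,r2:Add2,r3:Add1,r4:16,r5:5
  c11: CDB Mul2=360; stall  regs: r0:360,r1:128,r2:Add2,r3:Add1,r4:16,r5:5
  c12: stall  regs: r0:360,r1:128,r2:Add2,r3:Add1,r4:16,r5:5
  c13: CDB Add1=488; issue SUB r3<-Add1  regs: r0:360,r1:128,r2:Add2,r3:Add1,r4:16,r5:5
  c14: CDB Add2=355; issue SUB r4<-Add2  regs: r0:360,r1:128,r2:355,r3:Add1,r4:Add2,r5:5
  c15: stall  regs: r0:360,r1:128,r2:355,r3:Add1,r4:Add2,r5:5
  c16: CDB Add1=-339; issue ADD r2<-Add1  regs: r0:360,r1:128,r2:Add1,r3:-339,r4:Add2,r5:5
  c17: stall  regs: r0:360,r1:128,r2:Add1,r3:-339,r4:Add2,r5:5
  c18: CDB Add1=710; issue ADD r0<-Add1  regs: r0:Add1,r1:128,r2:710,r3:-339,r4:Add2,r5:5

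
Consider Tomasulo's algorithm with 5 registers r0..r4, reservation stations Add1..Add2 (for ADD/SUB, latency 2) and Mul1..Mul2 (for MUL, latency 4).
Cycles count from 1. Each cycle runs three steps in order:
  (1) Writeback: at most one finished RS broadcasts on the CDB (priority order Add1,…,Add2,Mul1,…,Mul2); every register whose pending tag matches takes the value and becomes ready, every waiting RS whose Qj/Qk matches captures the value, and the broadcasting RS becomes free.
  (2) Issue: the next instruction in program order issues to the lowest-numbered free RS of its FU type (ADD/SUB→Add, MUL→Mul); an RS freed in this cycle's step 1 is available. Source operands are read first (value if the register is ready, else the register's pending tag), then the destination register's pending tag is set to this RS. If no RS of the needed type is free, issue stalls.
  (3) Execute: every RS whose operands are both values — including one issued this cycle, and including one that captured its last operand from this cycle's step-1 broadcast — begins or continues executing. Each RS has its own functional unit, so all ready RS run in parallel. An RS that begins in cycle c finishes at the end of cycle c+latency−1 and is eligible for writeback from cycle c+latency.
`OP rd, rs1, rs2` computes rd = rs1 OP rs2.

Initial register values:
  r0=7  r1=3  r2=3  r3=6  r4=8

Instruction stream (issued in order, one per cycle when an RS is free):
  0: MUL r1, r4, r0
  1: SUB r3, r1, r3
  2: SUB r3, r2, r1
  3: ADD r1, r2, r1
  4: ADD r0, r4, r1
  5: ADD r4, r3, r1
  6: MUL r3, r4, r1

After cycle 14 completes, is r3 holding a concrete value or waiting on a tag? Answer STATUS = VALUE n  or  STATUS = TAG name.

STATUS = TAG Mul1

cycle 1: issue MUL r1<-Mul1 // r0:7,r1:Mul1,r2:3,r3:6,r4:8
cycle 2: issue SUB r3<-Add1 // r0:7,r1:Mul1,r2:3,r3:Add1,r4:8
cycle 3: issue SUB r3<-Add2 // r0:7,r1:Mul1,r2:3,r3:Add2,r4:8
cycle 4: stall // r0:7,r1:Mul1,r2:3,r3:Add2,r4:8
cycle 5: CDB Mul1=56; stall // r0:7,r1:56,r2:3,r3:Add2,r4:8
cycle 6: stall // r0:7,r1:56,r2:3,r3:Add2,r4:8
cycle 7: CDB Add1=50; issue ADD r1<-Add1 // r0:7,r1:Add1,r2:3,r3:Add2,r4:8
cycle 8: CDB Add2=-53; issue ADD r0<-Add2 // r0:Add2,r1:Add1,r2:3,r3:-53,r4:8
cycle 9: CDB Add1=59; issue ADD r4<-Add1 // r0:Add2,r1:59,r2:3,r3:-53,r4:Add1
cycle 10: issue MUL r3<-Mul1 // r0:Add2,r1:59,r2:3,r3:Mul1,r4:Add1
cycle 11: CDB Add1=6 // r0:Add2,r1:59,r2:3,r3:Mul1,r4:6
cycle 12: CDB Add2=67 // r0:67,r1:59,r2:3,r3:Mul1,r4:6
cycle 13: - // r0:67,r1:59,r2:3,r3:Mul1,r4:6
cycle 14: - // r0:67,r1:59,r2:3,r3:Mul1,r4:6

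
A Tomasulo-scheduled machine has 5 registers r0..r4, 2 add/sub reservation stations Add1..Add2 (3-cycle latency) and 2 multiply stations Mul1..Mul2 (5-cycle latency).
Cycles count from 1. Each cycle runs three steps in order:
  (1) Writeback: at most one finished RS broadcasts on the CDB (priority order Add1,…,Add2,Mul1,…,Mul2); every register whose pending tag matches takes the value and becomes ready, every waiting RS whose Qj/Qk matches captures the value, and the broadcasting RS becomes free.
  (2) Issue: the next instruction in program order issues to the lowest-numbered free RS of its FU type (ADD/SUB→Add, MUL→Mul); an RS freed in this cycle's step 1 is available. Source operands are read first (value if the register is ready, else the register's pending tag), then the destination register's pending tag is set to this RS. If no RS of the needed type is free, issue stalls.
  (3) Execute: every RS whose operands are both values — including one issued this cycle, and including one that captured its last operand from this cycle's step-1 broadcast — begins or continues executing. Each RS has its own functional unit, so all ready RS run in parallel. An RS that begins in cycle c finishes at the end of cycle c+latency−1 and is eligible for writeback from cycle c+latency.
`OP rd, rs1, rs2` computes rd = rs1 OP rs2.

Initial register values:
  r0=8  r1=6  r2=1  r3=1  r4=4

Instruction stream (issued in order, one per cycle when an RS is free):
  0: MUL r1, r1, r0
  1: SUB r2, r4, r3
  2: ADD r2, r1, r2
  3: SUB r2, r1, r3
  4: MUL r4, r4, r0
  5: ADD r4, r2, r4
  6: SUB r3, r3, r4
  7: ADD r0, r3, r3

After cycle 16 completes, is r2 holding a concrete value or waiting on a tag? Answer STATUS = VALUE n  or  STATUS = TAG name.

c1: issue MUL r1<-Mul1 | r0:8,r1:Mul1,r2:1,r3:1,r4:4
c2: issue SUB r2<-Add1 | r0:8,r1:Mul1,r2:Add1,r3:1,r4:4
c3: issue ADD r2<-Add2 | r0:8,r1:Mul1,r2:Add2,r3:1,r4:4
c4: stall | r0:8,r1:Mul1,r2:Add2,r3:1,r4:4
c5: CDB Add1=3; issue SUB r2<-Add1 | r0:8,r1:Mul1,r2:Add1,r3:1,r4:4
c6: CDB Mul1=48; issue MUL r4<-Mul1 | r0:8,r1:48,r2:Add1,r3:1,r4:Mul1
c7: stall | r0:8,r1:48,r2:Add1,r3:1,r4:Mul1
c8: stall | r0:8,r1:48,r2:Add1,r3:1,r4:Mul1
c9: CDB Add1=47; issue ADD r4<-Add1 | r0:8,r1:48,r2:47,r3:1,r4:Add1
c10: CDB Add2=51; issue SUB r3<-Add2 | r0:8,r1:48,r2:47,r3:Add2,r4:Add1
c11: CDB Mul1=32; stall | r0:8,r1:48,r2:47,r3:Add2,r4:Add1
c12: stall | r0:8,r1:48,r2:47,r3:Add2,r4:Add1
c13: stall | r0:8,r1:48,r2:47,r3:Add2,r4:Add1
c14: CDB Add1=79; issue ADD r0<-Add1 | r0:Add1,r1:48,r2:47,r3:Add2,r4:79
c15: - | r0:Add1,r1:48,r2:47,r3:Add2,r4:79
c16: - | r0:Add1,r1:48,r2:47,r3:Add2,r4:79

STATUS = VALUE 47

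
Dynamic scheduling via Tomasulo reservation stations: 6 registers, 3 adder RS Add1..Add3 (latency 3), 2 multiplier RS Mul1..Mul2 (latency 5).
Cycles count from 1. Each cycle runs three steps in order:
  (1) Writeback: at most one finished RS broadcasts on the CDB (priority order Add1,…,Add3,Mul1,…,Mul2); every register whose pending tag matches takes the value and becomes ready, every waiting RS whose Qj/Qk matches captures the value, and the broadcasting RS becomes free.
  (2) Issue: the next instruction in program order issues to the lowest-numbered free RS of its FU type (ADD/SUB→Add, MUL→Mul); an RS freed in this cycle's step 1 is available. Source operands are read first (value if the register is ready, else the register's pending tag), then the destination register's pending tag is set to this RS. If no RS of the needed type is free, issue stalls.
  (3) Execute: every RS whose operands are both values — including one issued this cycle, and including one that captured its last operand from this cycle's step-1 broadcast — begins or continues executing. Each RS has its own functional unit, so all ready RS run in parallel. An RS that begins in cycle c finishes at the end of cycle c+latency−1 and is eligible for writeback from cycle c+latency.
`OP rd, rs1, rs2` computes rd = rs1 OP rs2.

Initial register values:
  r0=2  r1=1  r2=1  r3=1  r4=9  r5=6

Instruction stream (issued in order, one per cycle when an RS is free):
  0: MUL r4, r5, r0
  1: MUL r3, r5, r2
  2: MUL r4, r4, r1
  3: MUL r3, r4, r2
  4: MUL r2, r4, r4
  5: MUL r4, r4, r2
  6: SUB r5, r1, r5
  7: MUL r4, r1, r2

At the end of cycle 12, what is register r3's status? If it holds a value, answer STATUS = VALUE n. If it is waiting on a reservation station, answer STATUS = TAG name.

  c1: issue MUL r4<-Mul1  regs: r0:2,r1:1,r2:1,r3:1,r4:Mul1,r5:6
  c2: issue MUL r3<-Mul2  regs: r0:2,r1:1,r2:1,r3:Mul2,r4:Mul1,r5:6
  c3: stall  regs: r0:2,r1:1,r2:1,r3:Mul2,r4:Mul1,r5:6
  c4: stall  regs: r0:2,r1:1,r2:1,r3:Mul2,r4:Mul1,r5:6
  c5: stall  regs: r0:2,r1:1,r2:1,r3:Mul2,r4:Mul1,r5:6
  c6: CDB Mul1=12; issue MUL r4<-Mul1  regs: r0:2,r1:1,r2:1,r3:Mul2,r4:Mul1,r5:6
  c7: CDB Mul2=6; issue MUL r3<-Mul2  regs: r0:2,r1:1,r2:1,r3:Mul2,r4:Mul1,r5:6
  c8: stall  regs: r0:2,r1:1,r2:1,r3:Mul2,r4:Mul1,r5:6
  c9: stall  regs: r0:2,r1:1,r2:1,r3:Mul2,r4:Mul1,r5:6
  c10: stall  regs: r0:2,r1:1,r2:1,r3:Mul2,r4:Mul1,r5:6
  c11: CDB Mul1=12; issue MUL r2<-Mul1  regs: r0:2,r1:1,r2:Mul1,r3:Mul2,r4:12,r5:6
  c12: stall  regs: r0:2,r1:1,r2:Mul1,r3:Mul2,r4:12,r5:6

STATUS = TAG Mul2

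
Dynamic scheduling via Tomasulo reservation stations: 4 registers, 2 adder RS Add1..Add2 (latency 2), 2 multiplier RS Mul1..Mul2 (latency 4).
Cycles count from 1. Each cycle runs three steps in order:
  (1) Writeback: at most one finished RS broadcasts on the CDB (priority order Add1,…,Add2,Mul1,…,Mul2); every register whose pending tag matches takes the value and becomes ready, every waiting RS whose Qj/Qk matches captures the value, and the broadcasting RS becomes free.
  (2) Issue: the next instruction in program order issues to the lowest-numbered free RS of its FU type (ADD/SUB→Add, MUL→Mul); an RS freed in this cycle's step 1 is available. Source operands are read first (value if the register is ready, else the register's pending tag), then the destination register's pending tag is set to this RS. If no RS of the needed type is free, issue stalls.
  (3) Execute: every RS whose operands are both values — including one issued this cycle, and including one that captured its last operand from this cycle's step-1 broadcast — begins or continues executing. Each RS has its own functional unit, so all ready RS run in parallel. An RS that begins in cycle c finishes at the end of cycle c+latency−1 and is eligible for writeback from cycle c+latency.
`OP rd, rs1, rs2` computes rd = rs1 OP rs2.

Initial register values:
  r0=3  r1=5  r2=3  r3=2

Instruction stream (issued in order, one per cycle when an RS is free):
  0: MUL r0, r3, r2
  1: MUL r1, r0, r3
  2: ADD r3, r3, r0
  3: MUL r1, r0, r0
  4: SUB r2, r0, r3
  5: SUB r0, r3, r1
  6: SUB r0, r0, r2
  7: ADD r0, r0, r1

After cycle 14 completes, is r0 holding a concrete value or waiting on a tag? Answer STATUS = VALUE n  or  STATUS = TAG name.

STATUS = TAG Add1

c1: issue MUL r0<-Mul1 | r0:Mul1,r1:5,r2:3,r3:2
c2: issue MUL r1<-Mul2 | r0:Mul1,r1:Mul2,r2:3,r3:2
c3: issue ADD r3<-Add1 | r0:Mul1,r1:Mul2,r2:3,r3:Add1
c4: stall | r0:Mul1,r1:Mul2,r2:3,r3:Add1
c5: CDB Mul1=6; issue MUL r1<-Mul1 | r0:6,r1:Mul1,r2:3,r3:Add1
c6: issue SUB r2<-Add2 | r0:6,r1:Mul1,r2:Add2,r3:Add1
c7: CDB Add1=8; issue SUB r0<-Add1 | r0:Add1,r1:Mul1,r2:Add2,r3:8
c8: stall | r0:Add1,r1:Mul1,r2:Add2,r3:8
c9: CDB Add2=-2; issue SUB r0<-Add2 | r0:Add2,r1:Mul1,r2:-2,r3:8
c10: CDB Mul1=36; stall | r0:Add2,r1:36,r2:-2,r3:8
c11: CDB Mul2=12; stall | r0:Add2,r1:36,r2:-2,r3:8
c12: CDB Add1=-28; issue ADD r0<-Add1 | r0:Add1,r1:36,r2:-2,r3:8
c13: - | r0:Add1,r1:36,r2:-2,r3:8
c14: CDB Add2=-26 | r0:Add1,r1:36,r2:-2,r3:8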